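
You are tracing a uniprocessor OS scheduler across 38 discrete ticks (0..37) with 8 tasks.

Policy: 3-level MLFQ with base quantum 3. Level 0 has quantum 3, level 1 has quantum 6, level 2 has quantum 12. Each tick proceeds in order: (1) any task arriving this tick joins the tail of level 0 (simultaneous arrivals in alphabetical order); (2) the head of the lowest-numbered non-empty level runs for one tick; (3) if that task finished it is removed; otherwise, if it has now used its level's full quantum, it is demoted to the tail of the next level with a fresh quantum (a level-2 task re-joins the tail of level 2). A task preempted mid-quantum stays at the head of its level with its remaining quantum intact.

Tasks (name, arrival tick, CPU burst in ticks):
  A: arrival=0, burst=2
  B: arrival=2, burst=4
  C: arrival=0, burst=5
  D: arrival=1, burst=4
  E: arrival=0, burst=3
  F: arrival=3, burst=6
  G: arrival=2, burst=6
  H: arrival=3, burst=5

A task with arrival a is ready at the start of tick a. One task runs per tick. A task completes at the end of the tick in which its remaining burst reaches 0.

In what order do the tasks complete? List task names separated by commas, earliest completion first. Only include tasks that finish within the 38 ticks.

t=0: L0/L1/L2 = ACE/-/- → run A
t=1: L0/L1/L2 = ACED/-/- → run A
t=2: L0/L1/L2 = CEDBG/-/- → run C
t=3: L0/L1/L2 = CEDBGFH/-/- → run C
t=4: L0/L1/L2 = CEDBGFH/-/- → run C
t=5: L0/L1/L2 = EDBGFH/C/- → run E
t=6: L0/L1/L2 = EDBGFH/C/- → run E
t=7: L0/L1/L2 = EDBGFH/C/- → run E
t=8: L0/L1/L2 = DBGFH/C/- → run D
t=9: L0/L1/L2 = DBGFH/C/- → run D
t=10: L0/L1/L2 = DBGFH/C/- → run D
t=11: L0/L1/L2 = BGFH/CD/- → run B
t=12: L0/L1/L2 = BGFH/CD/- → run B
t=13: L0/L1/L2 = BGFH/CD/- → run B
t=14: L0/L1/L2 = GFH/CDB/- → run G
t=15: L0/L1/L2 = GFH/CDB/- → run G
t=16: L0/L1/L2 = GFH/CDB/- → run G
t=17: L0/L1/L2 = FH/CDBG/- → run F
t=18: L0/L1/L2 = FH/CDBG/- → run F
t=19: L0/L1/L2 = FH/CDBG/- → run F
t=20: L0/L1/L2 = H/CDBGF/- → run H
t=21: L0/L1/L2 = H/CDBGF/- → run H
t=22: L0/L1/L2 = H/CDBGF/- → run H
t=23: L0/L1/L2 = -/CDBGFH/- → run C
t=24: L0/L1/L2 = -/CDBGFH/- → run C
t=25: L0/L1/L2 = -/DBGFH/- → run D
t=26: L0/L1/L2 = -/BGFH/- → run B
t=27: L0/L1/L2 = -/GFH/- → run G
t=28: L0/L1/L2 = -/GFH/- → run G
t=29: L0/L1/L2 = -/GFH/- → run G
t=30: L0/L1/L2 = -/FH/- → run F
t=31: L0/L1/L2 = -/FH/- → run F
t=32: L0/L1/L2 = -/FH/- → run F
t=33: L0/L1/L2 = -/H/- → run H
t=34: L0/L1/L2 = -/H/- → run H
t=35: (idle)
t=36: (idle)
t=37: (idle)

completion order = A, E, C, D, B, G, F, H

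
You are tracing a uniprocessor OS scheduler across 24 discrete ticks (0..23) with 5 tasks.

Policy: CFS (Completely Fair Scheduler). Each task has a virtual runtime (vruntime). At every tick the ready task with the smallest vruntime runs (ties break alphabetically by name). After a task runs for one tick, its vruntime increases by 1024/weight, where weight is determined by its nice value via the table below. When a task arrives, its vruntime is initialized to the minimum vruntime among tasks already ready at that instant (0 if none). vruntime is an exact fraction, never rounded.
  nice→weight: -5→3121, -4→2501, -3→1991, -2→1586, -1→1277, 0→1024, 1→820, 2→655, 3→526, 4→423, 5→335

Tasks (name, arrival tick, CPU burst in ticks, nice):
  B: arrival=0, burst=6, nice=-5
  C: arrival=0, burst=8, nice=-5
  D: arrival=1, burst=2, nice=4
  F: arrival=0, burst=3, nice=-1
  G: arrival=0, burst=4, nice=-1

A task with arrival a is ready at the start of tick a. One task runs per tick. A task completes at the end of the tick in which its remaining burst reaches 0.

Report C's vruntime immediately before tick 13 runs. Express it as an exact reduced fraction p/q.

t=0: vr[B=0 C=0 F=0 G=0] → run B
t=1: vr[B=1024/3121 C=0 D=0 F=0 G=0] → run C
t=2: vr[B=1024/3121 C=1024/3121 D=0 F=0 G=0] → run D
t=3: vr[B=1024/3121 C=1024/3121 D=1024/423 F=0 G=0] → run F
t=4: vr[B=1024/3121 C=1024/3121 D=1024/423 F=1024/1277 G=0] → run G
t=5: vr[B=1024/3121 C=1024/3121 D=1024/423 F=1024/1277 G=1024/1277] → run B
t=6: vr[B=2048/3121 C=1024/3121 D=1024/423 F=1024/1277 G=1024/1277] → run C
t=7: vr[B=2048/3121 C=2048/3121 D=1024/423 F=1024/1277 G=1024/1277] → run B
t=8: vr[B=3072/3121 C=2048/3121 D=1024/423 F=1024/1277 G=1024/1277] → run C
t=9: vr[B=3072/3121 C=3072/3121 D=1024/423 F=1024/1277 G=1024/1277] → run F
t=10: vr[B=3072/3121 C=3072/3121 D=1024/423 F=2048/1277 G=1024/1277] → run G
t=11: vr[B=3072/3121 C=3072/3121 D=1024/423 F=2048/1277 G=2048/1277] → run B
t=12: vr[B=4096/3121 C=3072/3121 D=1024/423 F=2048/1277 G=2048/1277] → run C
t=13: vr[B=4096/3121 C=4096/3121 D=1024/423 F=2048/1277 G=2048/1277] → run B
t=14: vr[B=5120/3121 C=4096/3121 D=1024/423 F=2048/1277 G=2048/1277] → run C
t=15: vr[B=5120/3121 C=5120/3121 D=1024/423 F=2048/1277 G=2048/1277] → run F
t=16: vr[B=5120/3121 C=5120/3121 D=1024/423 G=2048/1277] → run G
t=17: vr[B=5120/3121 C=5120/3121 D=1024/423 G=3072/1277] → run B
t=18: vr[C=5120/3121 D=1024/423 G=3072/1277] → run C
t=19: vr[C=6144/3121 D=1024/423 G=3072/1277] → run C
t=20: vr[C=7168/3121 D=1024/423 G=3072/1277] → run C
t=21: vr[D=1024/423 G=3072/1277] → run G
t=22: vr[D=1024/423] → run D
t=23: (idle)

vruntime(C, start of tick 13) = 4096/3121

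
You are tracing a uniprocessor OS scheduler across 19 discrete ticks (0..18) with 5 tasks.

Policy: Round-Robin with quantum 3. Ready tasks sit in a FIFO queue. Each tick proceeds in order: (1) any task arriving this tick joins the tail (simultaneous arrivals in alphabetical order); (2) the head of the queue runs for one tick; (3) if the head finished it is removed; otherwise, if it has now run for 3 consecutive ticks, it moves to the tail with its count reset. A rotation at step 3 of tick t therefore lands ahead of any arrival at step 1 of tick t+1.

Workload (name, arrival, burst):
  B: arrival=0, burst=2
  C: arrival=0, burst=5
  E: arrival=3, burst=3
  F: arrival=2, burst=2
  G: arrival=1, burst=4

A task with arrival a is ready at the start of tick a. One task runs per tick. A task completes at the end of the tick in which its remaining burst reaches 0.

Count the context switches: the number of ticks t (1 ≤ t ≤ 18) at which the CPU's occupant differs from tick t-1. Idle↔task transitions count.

context switches = 7

t=0: queue=[B,C] q_used=0 → run B
t=1: queue=[B,C,G] q_used=1 → run B
t=2: queue=[C,G,F] q_used=0 → run C
t=3: queue=[C,G,F,E] q_used=1 → run C
t=4: queue=[C,G,F,E] q_used=2 → run C
t=5: queue=[G,F,E,C] q_used=0 → run G
t=6: queue=[G,F,E,C] q_used=1 → run G
t=7: queue=[G,F,E,C] q_used=2 → run G
t=8: queue=[F,E,C,G] q_used=0 → run F
t=9: queue=[F,E,C,G] q_used=1 → run F
t=10: queue=[E,C,G] q_used=0 → run E
t=11: queue=[E,C,G] q_used=1 → run E
t=12: queue=[E,C,G] q_used=2 → run E
t=13: queue=[C,G] q_used=0 → run C
t=14: queue=[C,G] q_used=1 → run C
t=15: queue=[G] q_used=0 → run G
t=16: (idle)
t=17: (idle)
t=18: (idle)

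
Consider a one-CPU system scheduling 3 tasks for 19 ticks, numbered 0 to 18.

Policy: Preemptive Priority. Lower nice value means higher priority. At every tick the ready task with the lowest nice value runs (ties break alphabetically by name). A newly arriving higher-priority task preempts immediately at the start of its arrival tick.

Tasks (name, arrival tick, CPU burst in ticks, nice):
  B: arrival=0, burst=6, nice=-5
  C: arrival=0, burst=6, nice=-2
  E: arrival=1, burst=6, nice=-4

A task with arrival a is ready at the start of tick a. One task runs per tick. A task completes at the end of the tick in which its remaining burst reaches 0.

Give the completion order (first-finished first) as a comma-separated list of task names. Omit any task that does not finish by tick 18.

completion order = B, E, C

t=0: ready={B,C} → run B
t=1: ready={B,C,E} → run B
t=2: ready={B,C,E} → run B
t=3: ready={B,C,E} → run B
t=4: ready={B,C,E} → run B
t=5: ready={B,C,E} → run B
t=6: ready={C,E} → run E
t=7: ready={C,E} → run E
t=8: ready={C,E} → run E
t=9: ready={C,E} → run E
t=10: ready={C,E} → run E
t=11: ready={C,E} → run E
t=12: ready={C} → run C
t=13: ready={C} → run C
t=14: ready={C} → run C
t=15: ready={C} → run C
t=16: ready={C} → run C
t=17: ready={C} → run C
t=18: (idle)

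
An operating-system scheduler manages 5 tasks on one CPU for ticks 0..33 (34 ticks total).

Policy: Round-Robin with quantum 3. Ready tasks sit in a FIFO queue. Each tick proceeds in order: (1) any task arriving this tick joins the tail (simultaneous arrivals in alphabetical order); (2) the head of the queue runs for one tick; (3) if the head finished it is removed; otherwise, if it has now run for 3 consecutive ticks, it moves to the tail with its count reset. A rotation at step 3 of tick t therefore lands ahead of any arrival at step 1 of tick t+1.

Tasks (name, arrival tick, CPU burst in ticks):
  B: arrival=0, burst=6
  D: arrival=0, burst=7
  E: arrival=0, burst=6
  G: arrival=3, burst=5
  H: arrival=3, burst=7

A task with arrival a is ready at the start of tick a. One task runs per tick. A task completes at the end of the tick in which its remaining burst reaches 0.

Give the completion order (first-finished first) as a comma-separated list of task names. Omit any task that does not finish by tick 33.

t=0: queue=[B,D,E] q_used=0 → run B
t=1: queue=[B,D,E] q_used=1 → run B
t=2: queue=[B,D,E] q_used=2 → run B
t=3: queue=[D,E,B,G,H] q_used=0 → run D
t=4: queue=[D,E,B,G,H] q_used=1 → run D
t=5: queue=[D,E,B,G,H] q_used=2 → run D
t=6: queue=[E,B,G,H,D] q_used=0 → run E
t=7: queue=[E,B,G,H,D] q_used=1 → run E
t=8: queue=[E,B,G,H,D] q_used=2 → run E
t=9: queue=[B,G,H,D,E] q_used=0 → run B
t=10: queue=[B,G,H,D,E] q_used=1 → run B
t=11: queue=[B,G,H,D,E] q_used=2 → run B
t=12: queue=[G,H,D,E] q_used=0 → run G
t=13: queue=[G,H,D,E] q_used=1 → run G
t=14: queue=[G,H,D,E] q_used=2 → run G
t=15: queue=[H,D,E,G] q_used=0 → run H
t=16: queue=[H,D,E,G] q_used=1 → run H
t=17: queue=[H,D,E,G] q_used=2 → run H
t=18: queue=[D,E,G,H] q_used=0 → run D
t=19: queue=[D,E,G,H] q_used=1 → run D
t=20: queue=[D,E,G,H] q_used=2 → run D
t=21: queue=[E,G,H,D] q_used=0 → run E
t=22: queue=[E,G,H,D] q_used=1 → run E
t=23: queue=[E,G,H,D] q_used=2 → run E
t=24: queue=[G,H,D] q_used=0 → run G
t=25: queue=[G,H,D] q_used=1 → run G
t=26: queue=[H,D] q_used=0 → run H
t=27: queue=[H,D] q_used=1 → run H
t=28: queue=[H,D] q_used=2 → run H
t=29: queue=[D,H] q_used=0 → run D
t=30: queue=[H] q_used=0 → run H
t=31: (idle)
t=32: (idle)
t=33: (idle)

completion order = B, E, G, D, H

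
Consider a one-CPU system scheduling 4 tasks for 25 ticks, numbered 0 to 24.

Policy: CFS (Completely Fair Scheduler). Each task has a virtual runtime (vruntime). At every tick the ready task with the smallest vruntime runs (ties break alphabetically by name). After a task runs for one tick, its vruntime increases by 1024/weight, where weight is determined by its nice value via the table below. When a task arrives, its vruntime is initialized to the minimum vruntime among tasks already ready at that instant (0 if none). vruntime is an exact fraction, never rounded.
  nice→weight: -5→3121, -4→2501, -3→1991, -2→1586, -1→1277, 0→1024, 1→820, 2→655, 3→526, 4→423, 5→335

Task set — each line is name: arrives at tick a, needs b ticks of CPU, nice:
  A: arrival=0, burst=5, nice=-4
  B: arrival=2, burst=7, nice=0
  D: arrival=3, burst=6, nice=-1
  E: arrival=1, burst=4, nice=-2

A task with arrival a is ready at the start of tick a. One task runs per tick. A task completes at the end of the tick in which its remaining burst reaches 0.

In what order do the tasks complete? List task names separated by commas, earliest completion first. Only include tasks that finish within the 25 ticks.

t=0: vr[A=0] → run A
t=1: vr[A=1024/2501 E=1024/2501] → run A
t=2: vr[A=2048/2501 B=1024/2501 E=1024/2501] → run B
t=3: vr[A=2048/2501 B=3525/2501 D=1024/2501 E=1024/2501] → run D
t=4: vr[A=2048/2501 B=3525/2501 D=3868672/3193777 E=1024/2501] → run E
t=5: vr[A=2048/2501 B=3525/2501 D=3868672/3193777 E=34304/32513] → run A
t=6: vr[A=3072/2501 B=3525/2501 D=3868672/3193777 E=34304/32513] → run E
t=7: vr[A=3072/2501 B=3525/2501 D=3868672/3193777 E=55296/32513] → run D
t=8: vr[A=3072/2501 B=3525/2501 D=6429696/3193777 E=55296/32513] → run A
t=9: vr[A=4096/2501 B=3525/2501 D=6429696/3193777 E=55296/32513] → run B
t=10: vr[A=4096/2501 B=6026/2501 D=6429696/3193777 E=55296/32513] → run A
t=11: vr[B=6026/2501 D=6429696/3193777 E=55296/32513] → run E
t=12: vr[B=6026/2501 D=6429696/3193777 E=76288/32513] → run D
t=13: vr[B=6026/2501 D=8990720/3193777 E=76288/32513] → run E
t=14: vr[B=6026/2501 D=8990720/3193777] → run B
t=15: vr[B=8527/2501 D=8990720/3193777] → run D
t=16: vr[B=8527/2501 D=11551744/3193777] → run B
t=17: vr[B=11028/2501 D=11551744/3193777] → run D
t=18: vr[B=11028/2501 D=14112768/3193777] → run B
t=19: vr[B=13529/2501 D=14112768/3193777] → run D
t=20: vr[B=13529/2501] → run B
t=21: vr[B=16030/2501] → run B
t=22: (idle)
t=23: (idle)
t=24: (idle)

completion order = A, E, D, B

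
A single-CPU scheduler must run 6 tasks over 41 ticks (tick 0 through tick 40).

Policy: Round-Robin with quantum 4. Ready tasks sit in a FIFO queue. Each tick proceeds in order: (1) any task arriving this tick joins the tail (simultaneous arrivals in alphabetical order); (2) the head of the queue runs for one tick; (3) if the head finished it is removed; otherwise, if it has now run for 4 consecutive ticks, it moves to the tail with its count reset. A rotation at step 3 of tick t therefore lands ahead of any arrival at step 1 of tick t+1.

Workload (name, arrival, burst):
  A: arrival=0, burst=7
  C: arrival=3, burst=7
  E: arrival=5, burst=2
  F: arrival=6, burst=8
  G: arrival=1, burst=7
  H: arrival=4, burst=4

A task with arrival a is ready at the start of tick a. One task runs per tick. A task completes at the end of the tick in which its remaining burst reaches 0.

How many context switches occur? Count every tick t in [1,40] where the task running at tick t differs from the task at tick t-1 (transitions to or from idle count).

t=0: queue=[A] q_used=0 → run A
t=1: queue=[A,G] q_used=1 → run A
t=2: queue=[A,G] q_used=2 → run A
t=3: queue=[A,G,C] q_used=3 → run A
t=4: queue=[G,C,A,H] q_used=0 → run G
t=5: queue=[G,C,A,H,E] q_used=1 → run G
t=6: queue=[G,C,A,H,E,F] q_used=2 → run G
t=7: queue=[G,C,A,H,E,F] q_used=3 → run G
t=8: queue=[C,A,H,E,F,G] q_used=0 → run C
t=9: queue=[C,A,H,E,F,G] q_used=1 → run C
t=10: queue=[C,A,H,E,F,G] q_used=2 → run C
t=11: queue=[C,A,H,E,F,G] q_used=3 → run C
t=12: queue=[A,H,E,F,G,C] q_used=0 → run A
t=13: queue=[A,H,E,F,G,C] q_used=1 → run A
t=14: queue=[A,H,E,F,G,C] q_used=2 → run A
t=15: queue=[H,E,F,G,C] q_used=0 → run H
t=16: queue=[H,E,F,G,C] q_used=1 → run H
t=17: queue=[H,E,F,G,C] q_used=2 → run H
t=18: queue=[H,E,F,G,C] q_used=3 → run H
t=19: queue=[E,F,G,C] q_used=0 → run E
t=20: queue=[E,F,G,C] q_used=1 → run E
t=21: queue=[F,G,C] q_used=0 → run F
t=22: queue=[F,G,C] q_used=1 → run F
t=23: queue=[F,G,C] q_used=2 → run F
t=24: queue=[F,G,C] q_used=3 → run F
t=25: queue=[G,C,F] q_used=0 → run G
t=26: queue=[G,C,F] q_used=1 → run G
t=27: queue=[G,C,F] q_used=2 → run G
t=28: queue=[C,F] q_used=0 → run C
t=29: queue=[C,F] q_used=1 → run C
t=30: queue=[C,F] q_used=2 → run C
t=31: queue=[F] q_used=0 → run F
t=32: queue=[F] q_used=1 → run F
t=33: queue=[F] q_used=2 → run F
t=34: queue=[F] q_used=3 → run F
t=35: (idle)
t=36: (idle)
t=37: (idle)
t=38: (idle)
t=39: (idle)
t=40: (idle)

context switches = 10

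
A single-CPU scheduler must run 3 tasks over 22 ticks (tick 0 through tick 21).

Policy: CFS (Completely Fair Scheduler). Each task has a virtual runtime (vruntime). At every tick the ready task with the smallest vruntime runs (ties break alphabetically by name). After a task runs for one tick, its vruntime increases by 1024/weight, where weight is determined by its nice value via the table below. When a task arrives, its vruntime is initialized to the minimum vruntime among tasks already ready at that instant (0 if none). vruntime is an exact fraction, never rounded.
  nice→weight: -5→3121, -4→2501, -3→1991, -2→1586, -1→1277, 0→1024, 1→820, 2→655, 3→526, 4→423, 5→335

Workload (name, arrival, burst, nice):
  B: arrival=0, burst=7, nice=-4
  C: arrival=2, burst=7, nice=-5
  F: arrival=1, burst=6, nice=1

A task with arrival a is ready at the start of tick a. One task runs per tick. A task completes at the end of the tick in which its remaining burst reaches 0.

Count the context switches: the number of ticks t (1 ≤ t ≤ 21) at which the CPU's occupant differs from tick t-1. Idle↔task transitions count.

t=0: vr[B=0] → run B
t=1: vr[B=1024/2501 F=1024/2501] → run B
t=2: vr[B=2048/2501 C=1024/2501 F=1024/2501] → run C
t=3: vr[B=2048/2501 C=5756928/7805621 F=1024/2501] → run F
t=4: vr[B=2048/2501 C=5756928/7805621 F=20736/12505] → run C
t=5: vr[B=2048/2501 C=8317952/7805621 F=20736/12505] → run B
t=6: vr[B=3072/2501 C=8317952/7805621 F=20736/12505] → run C
t=7: vr[B=3072/2501 C=10878976/7805621 F=20736/12505] → run B
t=8: vr[B=4096/2501 C=10878976/7805621 F=20736/12505] → run C
t=9: vr[B=4096/2501 C=13440000/7805621 F=20736/12505] → run B
t=10: vr[B=5120/2501 C=13440000/7805621 F=20736/12505] → run F
t=11: vr[B=5120/2501 C=13440000/7805621 F=36352/12505] → run C
t=12: vr[B=5120/2501 C=16001024/7805621 F=36352/12505] → run B
t=13: vr[B=6144/2501 C=16001024/7805621 F=36352/12505] → run C
t=14: vr[B=6144/2501 C=18562048/7805621 F=36352/12505] → run C
t=15: vr[B=6144/2501 F=36352/12505] → run B
t=16: vr[F=36352/12505] → run F
t=17: vr[F=51968/12505] → run F
t=18: vr[F=67584/12505] → run F
t=19: vr[F=16640/2501] → run F
t=20: (idle)
t=21: (idle)

context switches = 15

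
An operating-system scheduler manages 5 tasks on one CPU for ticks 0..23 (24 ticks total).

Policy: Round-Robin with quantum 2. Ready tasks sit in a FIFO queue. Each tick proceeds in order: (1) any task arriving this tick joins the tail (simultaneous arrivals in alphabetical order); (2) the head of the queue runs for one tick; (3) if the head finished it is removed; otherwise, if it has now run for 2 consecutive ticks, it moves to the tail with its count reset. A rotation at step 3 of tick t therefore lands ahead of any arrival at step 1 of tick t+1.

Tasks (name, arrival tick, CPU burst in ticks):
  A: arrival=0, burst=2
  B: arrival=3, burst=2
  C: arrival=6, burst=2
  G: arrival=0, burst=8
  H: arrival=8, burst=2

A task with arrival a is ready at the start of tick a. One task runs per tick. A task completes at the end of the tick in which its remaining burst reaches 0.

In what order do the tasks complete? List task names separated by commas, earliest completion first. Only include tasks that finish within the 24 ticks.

t=0: queue=[A,G] q_used=0 → run A
t=1: queue=[A,G] q_used=1 → run A
t=2: queue=[G] q_used=0 → run G
t=3: queue=[G,B] q_used=1 → run G
t=4: queue=[B,G] q_used=0 → run B
t=5: queue=[B,G] q_used=1 → run B
t=6: queue=[G,C] q_used=0 → run G
t=7: queue=[G,C] q_used=1 → run G
t=8: queue=[C,G,H] q_used=0 → run C
t=9: queue=[C,G,H] q_used=1 → run C
t=10: queue=[G,H] q_used=0 → run G
t=11: queue=[G,H] q_used=1 → run G
t=12: queue=[H,G] q_used=0 → run H
t=13: queue=[H,G] q_used=1 → run H
t=14: queue=[G] q_used=0 → run G
t=15: queue=[G] q_used=1 → run G
t=16: (idle)
t=17: (idle)
t=18: (idle)
t=19: (idle)
t=20: (idle)
t=21: (idle)
t=22: (idle)
t=23: (idle)

completion order = A, B, C, H, G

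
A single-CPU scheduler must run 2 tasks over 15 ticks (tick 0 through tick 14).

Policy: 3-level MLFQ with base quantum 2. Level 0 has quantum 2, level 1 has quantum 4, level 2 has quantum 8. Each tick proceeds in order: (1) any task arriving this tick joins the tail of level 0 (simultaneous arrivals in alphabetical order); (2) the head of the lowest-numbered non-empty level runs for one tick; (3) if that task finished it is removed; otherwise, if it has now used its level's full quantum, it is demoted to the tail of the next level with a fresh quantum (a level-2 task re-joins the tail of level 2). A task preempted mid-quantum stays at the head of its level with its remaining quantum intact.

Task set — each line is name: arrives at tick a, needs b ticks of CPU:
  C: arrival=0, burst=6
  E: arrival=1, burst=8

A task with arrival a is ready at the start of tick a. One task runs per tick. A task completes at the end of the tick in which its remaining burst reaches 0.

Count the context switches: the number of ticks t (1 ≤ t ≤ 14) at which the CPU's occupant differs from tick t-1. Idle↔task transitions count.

t=0: L0/L1/L2 = C/-/- → run C
t=1: L0/L1/L2 = CE/-/- → run C
t=2: L0/L1/L2 = E/C/- → run E
t=3: L0/L1/L2 = E/C/- → run E
t=4: L0/L1/L2 = -/CE/- → run C
t=5: L0/L1/L2 = -/CE/- → run C
t=6: L0/L1/L2 = -/CE/- → run C
t=7: L0/L1/L2 = -/CE/- → run C
t=8: L0/L1/L2 = -/E/- → run E
t=9: L0/L1/L2 = -/E/- → run E
t=10: L0/L1/L2 = -/E/- → run E
t=11: L0/L1/L2 = -/E/- → run E
t=12: L0/L1/L2 = -/-/E → run E
t=13: L0/L1/L2 = -/-/E → run E
t=14: (idle)

context switches = 4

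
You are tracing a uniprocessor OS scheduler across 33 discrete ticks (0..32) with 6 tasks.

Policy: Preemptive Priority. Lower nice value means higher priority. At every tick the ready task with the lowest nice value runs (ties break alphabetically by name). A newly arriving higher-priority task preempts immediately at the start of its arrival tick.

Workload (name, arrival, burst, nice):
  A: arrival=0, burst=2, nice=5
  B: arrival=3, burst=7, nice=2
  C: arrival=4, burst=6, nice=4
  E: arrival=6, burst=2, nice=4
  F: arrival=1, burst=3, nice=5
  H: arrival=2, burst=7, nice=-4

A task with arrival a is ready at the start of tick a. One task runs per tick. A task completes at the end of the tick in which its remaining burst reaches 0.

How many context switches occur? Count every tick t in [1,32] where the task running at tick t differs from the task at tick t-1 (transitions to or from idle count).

context switches = 6

t=0: ready={A} → run A
t=1: ready={A,F} → run A
t=2: ready={F,H} → run H
t=3: ready={B,F,H} → run H
t=4: ready={B,C,F,H} → run H
t=5: ready={B,C,F,H} → run H
t=6: ready={B,C,E,F,H} → run H
t=7: ready={B,C,E,F,H} → run H
t=8: ready={B,C,E,F,H} → run H
t=9: ready={B,C,E,F} → run B
t=10: ready={B,C,E,F} → run B
t=11: ready={B,C,E,F} → run B
t=12: ready={B,C,E,F} → run B
t=13: ready={B,C,E,F} → run B
t=14: ready={B,C,E,F} → run B
t=15: ready={B,C,E,F} → run B
t=16: ready={C,E,F} → run C
t=17: ready={C,E,F} → run C
t=18: ready={C,E,F} → run C
t=19: ready={C,E,F} → run C
t=20: ready={C,E,F} → run C
t=21: ready={C,E,F} → run C
t=22: ready={E,F} → run E
t=23: ready={E,F} → run E
t=24: ready={F} → run F
t=25: ready={F} → run F
t=26: ready={F} → run F
t=27: (idle)
t=28: (idle)
t=29: (idle)
t=30: (idle)
t=31: (idle)
t=32: (idle)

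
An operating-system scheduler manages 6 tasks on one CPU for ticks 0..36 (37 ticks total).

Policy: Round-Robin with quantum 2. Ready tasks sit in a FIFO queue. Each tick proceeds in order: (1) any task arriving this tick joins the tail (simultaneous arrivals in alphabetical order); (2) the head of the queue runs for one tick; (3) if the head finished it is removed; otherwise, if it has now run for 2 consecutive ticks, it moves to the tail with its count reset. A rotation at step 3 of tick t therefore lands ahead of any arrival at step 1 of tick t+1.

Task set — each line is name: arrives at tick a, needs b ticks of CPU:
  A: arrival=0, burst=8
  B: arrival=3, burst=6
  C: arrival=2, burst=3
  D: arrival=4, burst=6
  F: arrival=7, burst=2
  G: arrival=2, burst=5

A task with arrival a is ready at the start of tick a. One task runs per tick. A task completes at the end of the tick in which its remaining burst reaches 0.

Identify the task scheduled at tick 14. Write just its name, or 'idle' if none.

t=0: queue=[A] q_used=0 → run A
t=1: queue=[A] q_used=1 → run A
t=2: queue=[A,C,G] q_used=0 → run A
t=3: queue=[A,C,G,B] q_used=1 → run A
t=4: queue=[C,G,B,A,D] q_used=0 → run C
t=5: queue=[C,G,B,A,D] q_used=1 → run C
t=6: queue=[G,B,A,D,C] q_used=0 → run G
t=7: queue=[G,B,A,D,C,F] q_used=1 → run G
t=8: queue=[B,A,D,C,F,G] q_used=0 → run B
t=9: queue=[B,A,D,C,F,G] q_used=1 → run B
t=10: queue=[A,D,C,F,G,B] q_used=0 → run A
t=11: queue=[A,D,C,F,G,B] q_used=1 → run A
t=12: queue=[D,C,F,G,B,A] q_used=0 → run D
t=13: queue=[D,C,F,G,B,A] q_used=1 → run D
t=14: queue=[C,F,G,B,A,D] q_used=0 → run C
t=15: queue=[F,G,B,A,D] q_used=0 → run F
t=16: queue=[F,G,B,A,D] q_used=1 → run F
t=17: queue=[G,B,A,D] q_used=0 → run G
t=18: queue=[G,B,A,D] q_used=1 → run G
t=19: queue=[B,A,D,G] q_used=0 → run B
t=20: queue=[B,A,D,G] q_used=1 → run B
t=21: queue=[A,D,G,B] q_used=0 → run A
t=22: queue=[A,D,G,B] q_used=1 → run A
t=23: queue=[D,G,B] q_used=0 → run D
t=24: queue=[D,G,B] q_used=1 → run D
t=25: queue=[G,B,D] q_used=0 → run G
t=26: queue=[B,D] q_used=0 → run B
t=27: queue=[B,D] q_used=1 → run B
t=28: queue=[D] q_used=0 → run D
t=29: queue=[D] q_used=1 → run D
t=30: (idle)
t=31: (idle)
t=32: (idle)
t=33: (idle)
t=34: (idle)
t=35: (idle)
t=36: (idle)

running at tick 14 = C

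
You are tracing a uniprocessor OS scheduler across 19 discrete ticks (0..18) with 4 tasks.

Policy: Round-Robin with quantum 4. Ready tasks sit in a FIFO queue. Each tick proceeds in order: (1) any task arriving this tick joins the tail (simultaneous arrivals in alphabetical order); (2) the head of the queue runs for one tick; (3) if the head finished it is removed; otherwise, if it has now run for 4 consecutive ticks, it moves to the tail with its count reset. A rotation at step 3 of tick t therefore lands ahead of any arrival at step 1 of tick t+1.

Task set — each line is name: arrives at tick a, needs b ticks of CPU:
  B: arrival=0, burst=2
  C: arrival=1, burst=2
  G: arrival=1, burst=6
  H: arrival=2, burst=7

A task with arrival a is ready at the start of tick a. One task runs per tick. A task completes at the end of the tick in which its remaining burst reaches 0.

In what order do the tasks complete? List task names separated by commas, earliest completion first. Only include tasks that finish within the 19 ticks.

completion order = B, C, G, H

t=0: queue=[B] q_used=0 → run B
t=1: queue=[B,C,G] q_used=1 → run B
t=2: queue=[C,G,H] q_used=0 → run C
t=3: queue=[C,G,H] q_used=1 → run C
t=4: queue=[G,H] q_used=0 → run G
t=5: queue=[G,H] q_used=1 → run G
t=6: queue=[G,H] q_used=2 → run G
t=7: queue=[G,H] q_used=3 → run G
t=8: queue=[H,G] q_used=0 → run H
t=9: queue=[H,G] q_used=1 → run H
t=10: queue=[H,G] q_used=2 → run H
t=11: queue=[H,G] q_used=3 → run H
t=12: queue=[G,H] q_used=0 → run G
t=13: queue=[G,H] q_used=1 → run G
t=14: queue=[H] q_used=0 → run H
t=15: queue=[H] q_used=1 → run H
t=16: queue=[H] q_used=2 → run H
t=17: (idle)
t=18: (idle)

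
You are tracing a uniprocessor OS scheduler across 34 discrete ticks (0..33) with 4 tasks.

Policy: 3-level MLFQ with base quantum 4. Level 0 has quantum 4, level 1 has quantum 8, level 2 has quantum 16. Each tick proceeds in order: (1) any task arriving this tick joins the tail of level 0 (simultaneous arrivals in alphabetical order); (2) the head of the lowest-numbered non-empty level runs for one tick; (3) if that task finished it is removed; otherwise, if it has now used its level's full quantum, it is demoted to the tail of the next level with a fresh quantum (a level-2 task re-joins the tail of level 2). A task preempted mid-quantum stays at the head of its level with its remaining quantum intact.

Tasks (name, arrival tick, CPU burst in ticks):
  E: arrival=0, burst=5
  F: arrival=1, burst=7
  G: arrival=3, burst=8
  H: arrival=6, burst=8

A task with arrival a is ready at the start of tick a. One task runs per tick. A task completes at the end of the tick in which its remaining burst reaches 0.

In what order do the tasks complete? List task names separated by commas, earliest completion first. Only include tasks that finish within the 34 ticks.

completion order = E, F, G, H

t=0: L0/L1/L2 = E/-/- → run E
t=1: L0/L1/L2 = EF/-/- → run E
t=2: L0/L1/L2 = EF/-/- → run E
t=3: L0/L1/L2 = EFG/-/- → run E
t=4: L0/L1/L2 = FG/E/- → run F
t=5: L0/L1/L2 = FG/E/- → run F
t=6: L0/L1/L2 = FGH/E/- → run F
t=7: L0/L1/L2 = FGH/E/- → run F
t=8: L0/L1/L2 = GH/EF/- → run G
t=9: L0/L1/L2 = GH/EF/- → run G
t=10: L0/L1/L2 = GH/EF/- → run G
t=11: L0/L1/L2 = GH/EF/- → run G
t=12: L0/L1/L2 = H/EFG/- → run H
t=13: L0/L1/L2 = H/EFG/- → run H
t=14: L0/L1/L2 = H/EFG/- → run H
t=15: L0/L1/L2 = H/EFG/- → run H
t=16: L0/L1/L2 = -/EFGH/- → run E
t=17: L0/L1/L2 = -/FGH/- → run F
t=18: L0/L1/L2 = -/FGH/- → run F
t=19: L0/L1/L2 = -/FGH/- → run F
t=20: L0/L1/L2 = -/GH/- → run G
t=21: L0/L1/L2 = -/GH/- → run G
t=22: L0/L1/L2 = -/GH/- → run G
t=23: L0/L1/L2 = -/GH/- → run G
t=24: L0/L1/L2 = -/H/- → run H
t=25: L0/L1/L2 = -/H/- → run H
t=26: L0/L1/L2 = -/H/- → run H
t=27: L0/L1/L2 = -/H/- → run H
t=28: (idle)
t=29: (idle)
t=30: (idle)
t=31: (idle)
t=32: (idle)
t=33: (idle)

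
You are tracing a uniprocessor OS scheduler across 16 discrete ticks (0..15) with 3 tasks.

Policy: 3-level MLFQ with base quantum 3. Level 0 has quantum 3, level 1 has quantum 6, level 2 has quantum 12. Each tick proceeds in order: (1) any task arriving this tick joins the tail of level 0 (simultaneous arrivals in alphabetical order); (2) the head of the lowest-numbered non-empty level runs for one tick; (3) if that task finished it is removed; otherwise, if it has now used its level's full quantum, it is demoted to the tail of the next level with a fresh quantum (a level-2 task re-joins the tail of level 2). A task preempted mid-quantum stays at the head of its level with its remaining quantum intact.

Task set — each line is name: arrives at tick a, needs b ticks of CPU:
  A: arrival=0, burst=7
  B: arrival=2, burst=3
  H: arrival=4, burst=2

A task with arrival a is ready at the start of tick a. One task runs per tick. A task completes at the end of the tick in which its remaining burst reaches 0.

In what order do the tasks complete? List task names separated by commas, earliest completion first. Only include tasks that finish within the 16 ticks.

completion order = B, H, A

t=0: L0/L1/L2 = A/-/- → run A
t=1: L0/L1/L2 = A/-/- → run A
t=2: L0/L1/L2 = AB/-/- → run A
t=3: L0/L1/L2 = B/A/- → run B
t=4: L0/L1/L2 = BH/A/- → run B
t=5: L0/L1/L2 = BH/A/- → run B
t=6: L0/L1/L2 = H/A/- → run H
t=7: L0/L1/L2 = H/A/- → run H
t=8: L0/L1/L2 = -/A/- → run A
t=9: L0/L1/L2 = -/A/- → run A
t=10: L0/L1/L2 = -/A/- → run A
t=11: L0/L1/L2 = -/A/- → run A
t=12: (idle)
t=13: (idle)
t=14: (idle)
t=15: (idle)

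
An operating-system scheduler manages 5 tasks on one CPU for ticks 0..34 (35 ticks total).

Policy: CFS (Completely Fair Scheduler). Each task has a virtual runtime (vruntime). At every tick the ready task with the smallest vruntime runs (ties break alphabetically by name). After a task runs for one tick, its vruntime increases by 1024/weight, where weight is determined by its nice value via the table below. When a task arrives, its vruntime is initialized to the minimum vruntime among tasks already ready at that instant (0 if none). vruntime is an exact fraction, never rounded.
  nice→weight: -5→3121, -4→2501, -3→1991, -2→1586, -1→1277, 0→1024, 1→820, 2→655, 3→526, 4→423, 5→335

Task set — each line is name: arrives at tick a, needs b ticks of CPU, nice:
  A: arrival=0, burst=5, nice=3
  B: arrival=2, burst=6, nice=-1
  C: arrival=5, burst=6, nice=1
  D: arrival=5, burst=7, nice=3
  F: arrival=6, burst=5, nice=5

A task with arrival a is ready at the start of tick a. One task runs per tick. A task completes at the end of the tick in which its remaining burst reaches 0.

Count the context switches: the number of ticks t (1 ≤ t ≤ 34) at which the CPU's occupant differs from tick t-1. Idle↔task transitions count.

context switches = 24

t=0: vr[A=0] → run A
t=1: vr[A=512/263] → run A
t=2: vr[A=1024/263 B=1024/263] → run A
t=3: vr[A=1536/263 B=1024/263] → run B
t=4: vr[A=1536/263 B=1576960/335851] → run B
t=5: vr[A=1536/263 B=1846272/335851 C=1846272/335851 D=1846272/335851] → run B
t=6: vr[A=1536/263 B=2115584/335851 C=1846272/335851 D=1846272/335851 F=1846272/335851] → run C
t=7: vr[A=1536/263 B=2115584/335851 C=464463616/68849455 D=1846272/335851 F=1846272/335851] → run D
t=8: vr[A=1536/263 B=2115584/335851 C=464463616/68849455 D=2500096/335851 F=1846272/335851] → run F
t=9: vr[A=1536/263 B=2115584/335851 C=464463616/68849455 D=2500096/335851 F=962412544/112510085] → run A
t=10: vr[A=2048/263 B=2115584/335851 C=464463616/68849455 D=2500096/335851 F=962412544/112510085] → run B
t=11: vr[A=2048/263 B=2384896/335851 C=464463616/68849455 D=2500096/335851 F=962412544/112510085] → run C
t=12: vr[A=2048/263 B=2384896/335851 C=550441472/68849455 D=2500096/335851 F=962412544/112510085] → run B
t=13: vr[A=2048/263 B=2654208/335851 C=550441472/68849455 D=2500096/335851 F=962412544/112510085] → run D
t=14: vr[A=2048/263 B=2654208/335851 C=550441472/68849455 D=3153920/335851 F=962412544/112510085] → run A
t=15: vr[B=2654208/335851 C=550441472/68849455 D=3153920/335851 F=962412544/112510085] → run B
t=16: vr[C=550441472/68849455 D=3153920/335851 F=962412544/112510085] → run C
t=17: vr[C=636419328/68849455 D=3153920/335851 F=962412544/112510085] → run F
t=18: vr[C=636419328/68849455 D=3153920/335851 F=1306323968/112510085] → run C
t=19: vr[C=722397184/68849455 D=3153920/335851 F=1306323968/112510085] → run D
t=20: vr[C=722397184/68849455 D=3807744/335851 F=1306323968/112510085] → run C
t=21: vr[C=161675008/13769891 D=3807744/335851 F=1306323968/112510085] → run D
t=22: vr[C=161675008/13769891 D=4461568/335851 F=1306323968/112510085] → run F
t=23: vr[C=161675008/13769891 D=4461568/335851 F=1650235392/112510085] → run C
t=24: vr[D=4461568/335851 F=1650235392/112510085] → run D
t=25: vr[D=5115392/335851 F=1650235392/112510085] → run F
t=26: vr[D=5115392/335851 F=1994146816/112510085] → run D
t=27: vr[D=5769216/335851 F=1994146816/112510085] → run D
t=28: vr[F=1994146816/112510085] → run F
t=29: (idle)
t=30: (idle)
t=31: (idle)
t=32: (idle)
t=33: (idle)
t=34: (idle)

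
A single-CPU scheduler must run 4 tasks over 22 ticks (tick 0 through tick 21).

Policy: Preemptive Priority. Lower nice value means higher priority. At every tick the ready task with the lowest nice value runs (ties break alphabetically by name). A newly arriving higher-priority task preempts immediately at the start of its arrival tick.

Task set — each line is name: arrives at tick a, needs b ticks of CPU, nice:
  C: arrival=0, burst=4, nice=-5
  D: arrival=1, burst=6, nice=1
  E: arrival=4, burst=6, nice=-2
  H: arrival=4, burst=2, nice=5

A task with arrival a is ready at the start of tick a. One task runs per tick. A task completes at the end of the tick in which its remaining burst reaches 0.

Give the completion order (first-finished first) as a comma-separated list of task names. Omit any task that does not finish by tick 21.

completion order = C, E, D, H

t=0: ready={C} → run C
t=1: ready={C,D} → run C
t=2: ready={C,D} → run C
t=3: ready={C,D} → run C
t=4: ready={D,E,H} → run E
t=5: ready={D,E,H} → run E
t=6: ready={D,E,H} → run E
t=7: ready={D,E,H} → run E
t=8: ready={D,E,H} → run E
t=9: ready={D,E,H} → run E
t=10: ready={D,H} → run D
t=11: ready={D,H} → run D
t=12: ready={D,H} → run D
t=13: ready={D,H} → run D
t=14: ready={D,H} → run D
t=15: ready={D,H} → run D
t=16: ready={H} → run H
t=17: ready={H} → run H
t=18: (idle)
t=19: (idle)
t=20: (idle)
t=21: (idle)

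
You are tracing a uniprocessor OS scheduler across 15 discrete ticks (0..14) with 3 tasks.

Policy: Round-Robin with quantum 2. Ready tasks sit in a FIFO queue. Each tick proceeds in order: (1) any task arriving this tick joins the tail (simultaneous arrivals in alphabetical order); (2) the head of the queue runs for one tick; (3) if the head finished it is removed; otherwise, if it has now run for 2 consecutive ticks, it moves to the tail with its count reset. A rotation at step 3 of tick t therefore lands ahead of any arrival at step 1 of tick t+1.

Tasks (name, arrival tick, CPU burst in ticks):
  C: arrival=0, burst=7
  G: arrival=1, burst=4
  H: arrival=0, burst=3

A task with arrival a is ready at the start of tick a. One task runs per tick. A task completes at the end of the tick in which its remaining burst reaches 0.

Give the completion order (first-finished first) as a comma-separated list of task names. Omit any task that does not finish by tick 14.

t=0: queue=[C,H] q_used=0 → run C
t=1: queue=[C,H,G] q_used=1 → run C
t=2: queue=[H,G,C] q_used=0 → run H
t=3: queue=[H,G,C] q_used=1 → run H
t=4: queue=[G,C,H] q_used=0 → run G
t=5: queue=[G,C,H] q_used=1 → run G
t=6: queue=[C,H,G] q_used=0 → run C
t=7: queue=[C,H,G] q_used=1 → run C
t=8: queue=[H,G,C] q_used=0 → run H
t=9: queue=[G,C] q_used=0 → run G
t=10: queue=[G,C] q_used=1 → run G
t=11: queue=[C] q_used=0 → run C
t=12: queue=[C] q_used=1 → run C
t=13: queue=[C] q_used=0 → run C
t=14: (idle)

completion order = H, G, C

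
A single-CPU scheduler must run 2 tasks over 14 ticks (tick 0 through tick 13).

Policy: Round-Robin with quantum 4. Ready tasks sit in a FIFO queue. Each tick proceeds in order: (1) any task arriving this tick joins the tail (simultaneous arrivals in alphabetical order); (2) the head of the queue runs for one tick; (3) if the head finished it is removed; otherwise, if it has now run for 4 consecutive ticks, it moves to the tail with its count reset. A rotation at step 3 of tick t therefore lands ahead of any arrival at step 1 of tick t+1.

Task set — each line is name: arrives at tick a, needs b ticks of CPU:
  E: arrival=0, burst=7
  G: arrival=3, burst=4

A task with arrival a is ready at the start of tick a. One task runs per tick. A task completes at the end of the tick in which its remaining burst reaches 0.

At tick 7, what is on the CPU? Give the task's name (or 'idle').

t=0: queue=[E] q_used=0 → run E
t=1: queue=[E] q_used=1 → run E
t=2: queue=[E] q_used=2 → run E
t=3: queue=[E,G] q_used=3 → run E
t=4: queue=[G,E] q_used=0 → run G
t=5: queue=[G,E] q_used=1 → run G
t=6: queue=[G,E] q_used=2 → run G
t=7: queue=[G,E] q_used=3 → run G
t=8: queue=[E] q_used=0 → run E
t=9: queue=[E] q_used=1 → run E
t=10: queue=[E] q_used=2 → run E
t=11: (idle)
t=12: (idle)
t=13: (idle)

running at tick 7 = G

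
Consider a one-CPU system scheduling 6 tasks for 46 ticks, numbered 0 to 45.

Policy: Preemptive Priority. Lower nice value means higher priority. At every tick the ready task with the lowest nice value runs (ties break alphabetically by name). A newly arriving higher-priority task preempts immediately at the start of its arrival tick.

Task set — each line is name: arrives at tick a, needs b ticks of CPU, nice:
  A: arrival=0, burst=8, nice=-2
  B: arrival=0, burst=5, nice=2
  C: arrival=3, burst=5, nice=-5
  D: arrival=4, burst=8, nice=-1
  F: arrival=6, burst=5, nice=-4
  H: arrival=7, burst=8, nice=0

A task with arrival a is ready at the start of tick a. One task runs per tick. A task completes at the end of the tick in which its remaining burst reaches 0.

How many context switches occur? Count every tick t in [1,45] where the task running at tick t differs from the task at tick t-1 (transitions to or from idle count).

t=0: ready={A,B} → run A
t=1: ready={A,B} → run A
t=2: ready={A,B} → run A
t=3: ready={A,B,C} → run C
t=4: ready={A,B,C,D} → run C
t=5: ready={A,B,C,D} → run C
t=6: ready={A,B,C,D,F} → run C
t=7: ready={A,B,C,D,F,H} → run C
t=8: ready={A,B,D,F,H} → run F
t=9: ready={A,B,D,F,H} → run F
t=10: ready={A,B,D,F,H} → run F
t=11: ready={A,B,D,F,H} → run F
t=12: ready={A,B,D,F,H} → run F
t=13: ready={A,B,D,H} → run A
t=14: ready={A,B,D,H} → run A
t=15: ready={A,B,D,H} → run A
t=16: ready={A,B,D,H} → run A
t=17: ready={A,B,D,H} → run A
t=18: ready={B,D,H} → run D
t=19: ready={B,D,H} → run D
t=20: ready={B,D,H} → run D
t=21: ready={B,D,H} → run D
t=22: ready={B,D,H} → run D
t=23: ready={B,D,H} → run D
t=24: ready={B,D,H} → run D
t=25: ready={B,D,H} → run D
t=26: ready={B,H} → run H
t=27: ready={B,H} → run H
t=28: ready={B,H} → run H
t=29: ready={B,H} → run H
t=30: ready={B,H} → run H
t=31: ready={B,H} → run H
t=32: ready={B,H} → run H
t=33: ready={B,H} → run H
t=34: ready={B} → run B
t=35: ready={B} → run B
t=36: ready={B} → run B
t=37: ready={B} → run B
t=38: ready={B} → run B
t=39: (idle)
t=40: (idle)
t=41: (idle)
t=42: (idle)
t=43: (idle)
t=44: (idle)
t=45: (idle)

context switches = 7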